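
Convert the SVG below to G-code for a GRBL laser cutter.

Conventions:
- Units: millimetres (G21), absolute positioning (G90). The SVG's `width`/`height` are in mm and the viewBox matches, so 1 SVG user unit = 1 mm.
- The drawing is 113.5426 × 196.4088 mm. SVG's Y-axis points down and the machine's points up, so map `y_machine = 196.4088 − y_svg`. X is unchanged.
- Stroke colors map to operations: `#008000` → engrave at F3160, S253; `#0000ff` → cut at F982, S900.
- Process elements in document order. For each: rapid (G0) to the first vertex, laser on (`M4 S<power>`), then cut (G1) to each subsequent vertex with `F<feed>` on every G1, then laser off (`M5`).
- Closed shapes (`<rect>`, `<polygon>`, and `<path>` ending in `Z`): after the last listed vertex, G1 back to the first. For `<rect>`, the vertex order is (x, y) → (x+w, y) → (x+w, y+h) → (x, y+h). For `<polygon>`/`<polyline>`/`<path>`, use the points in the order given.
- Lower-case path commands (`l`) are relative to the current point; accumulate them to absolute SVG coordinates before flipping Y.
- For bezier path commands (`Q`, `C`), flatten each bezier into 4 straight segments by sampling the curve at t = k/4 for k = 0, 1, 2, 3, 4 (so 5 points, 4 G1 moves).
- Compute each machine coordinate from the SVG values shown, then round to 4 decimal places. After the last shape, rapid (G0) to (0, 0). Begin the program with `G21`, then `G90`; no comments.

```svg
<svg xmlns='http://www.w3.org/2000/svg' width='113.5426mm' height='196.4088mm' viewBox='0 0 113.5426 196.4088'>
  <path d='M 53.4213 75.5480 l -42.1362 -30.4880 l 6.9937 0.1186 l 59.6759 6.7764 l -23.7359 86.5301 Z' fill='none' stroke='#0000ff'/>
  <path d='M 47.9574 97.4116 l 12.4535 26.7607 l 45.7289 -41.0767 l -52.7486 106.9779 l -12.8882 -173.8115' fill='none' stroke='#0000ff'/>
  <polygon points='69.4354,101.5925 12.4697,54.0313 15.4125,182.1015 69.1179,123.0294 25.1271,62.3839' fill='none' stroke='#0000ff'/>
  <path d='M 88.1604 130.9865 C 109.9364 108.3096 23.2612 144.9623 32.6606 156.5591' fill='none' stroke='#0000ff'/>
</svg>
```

Since the viewBox matches the mm dimensions, user units are millimetres directly. The only transform is the Y-flip y_m = 196.4088 − y_svg.

Shape 1 is a closed polygon drawn with `<path>`. Its stroke #0000ff means cut at S900, F982. After flipping Y the toolpath is (53.4213,120.8608) → (11.2851,151.3488) → (18.2788,151.2302) → (77.9547,144.4538) → (54.2188,57.9237) → (53.4213,120.8608), returning to the start.

Shape 2 is a open polyline drawn with `<path>`. Its stroke #0000ff means cut at S900, F982. After flipping Y the toolpath is (47.9574,98.9972) → (60.4109,72.2365) → (106.1398,113.3132) → (53.3912,6.3353) → (40.5030,180.1468).

Shape 3 is a closed polygon drawn with `<polygon>`. Its stroke #0000ff means cut at S900, F982. After flipping Y the toolpath is (69.4354,94.8163) → (12.4697,142.3775) → (15.4125,14.3073) → (69.1179,73.3794) → (25.1271,134.0249) → (69.4354,94.8163), returning to the start.

Shape 4 is a cubic bezier drawn with `<path>`. Its stroke #0000ff means cut at S900, F982. After flipping Y the toolpath is (88.1604,65.4223) → (87.3535,72.6242) → (65.0517,65.4886) → (40.4293,51.9268) → (32.6606,39.8497).

G21
G90
G0 X53.4213 Y120.8608
M4 S900
G1 X11.2851 Y151.3488 F982
G1 X18.2788 Y151.2302 F982
G1 X77.9547 Y144.4538 F982
G1 X54.2188 Y57.9237 F982
G1 X53.4213 Y120.8608 F982
M5
G0 X47.9574 Y98.9972
M4 S900
G1 X60.4109 Y72.2365 F982
G1 X106.1398 Y113.3132 F982
G1 X53.3912 Y6.3353 F982
G1 X40.5030 Y180.1468 F982
M5
G0 X69.4354 Y94.8163
M4 S900
G1 X12.4697 Y142.3775 F982
G1 X15.4125 Y14.3073 F982
G1 X69.1179 Y73.3794 F982
G1 X25.1271 Y134.0249 F982
G1 X69.4354 Y94.8163 F982
M5
G0 X88.1604 Y65.4223
M4 S900
G1 X87.3535 Y72.6242 F982
G1 X65.0517 Y65.4886 F982
G1 X40.4293 Y51.9268 F982
G1 X32.6606 Y39.8497 F982
M5
G0 X0.0000 Y0.0000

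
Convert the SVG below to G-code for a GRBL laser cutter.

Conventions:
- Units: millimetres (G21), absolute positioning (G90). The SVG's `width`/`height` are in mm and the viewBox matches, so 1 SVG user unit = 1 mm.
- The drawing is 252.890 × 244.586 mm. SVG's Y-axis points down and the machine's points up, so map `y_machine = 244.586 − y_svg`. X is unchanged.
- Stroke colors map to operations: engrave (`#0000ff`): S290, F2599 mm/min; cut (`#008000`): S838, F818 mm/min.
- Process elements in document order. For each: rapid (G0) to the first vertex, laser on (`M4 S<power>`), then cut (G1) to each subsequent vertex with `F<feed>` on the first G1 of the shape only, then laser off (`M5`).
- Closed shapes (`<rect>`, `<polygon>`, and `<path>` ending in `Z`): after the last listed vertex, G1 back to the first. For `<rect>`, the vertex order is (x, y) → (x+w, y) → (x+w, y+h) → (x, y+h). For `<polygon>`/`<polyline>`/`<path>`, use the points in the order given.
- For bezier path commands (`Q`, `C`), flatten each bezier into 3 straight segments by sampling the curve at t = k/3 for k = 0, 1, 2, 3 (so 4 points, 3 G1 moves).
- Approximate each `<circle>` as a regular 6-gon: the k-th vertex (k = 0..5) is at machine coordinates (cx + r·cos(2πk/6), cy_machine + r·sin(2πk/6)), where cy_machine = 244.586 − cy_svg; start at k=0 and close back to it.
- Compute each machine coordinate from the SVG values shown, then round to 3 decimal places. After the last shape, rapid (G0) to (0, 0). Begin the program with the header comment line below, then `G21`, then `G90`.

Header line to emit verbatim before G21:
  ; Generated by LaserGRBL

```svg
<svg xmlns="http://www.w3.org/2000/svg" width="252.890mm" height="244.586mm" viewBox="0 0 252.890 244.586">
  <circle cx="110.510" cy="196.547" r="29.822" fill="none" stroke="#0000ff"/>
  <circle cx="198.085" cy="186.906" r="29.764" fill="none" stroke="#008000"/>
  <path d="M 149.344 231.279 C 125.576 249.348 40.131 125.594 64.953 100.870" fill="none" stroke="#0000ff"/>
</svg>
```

; Generated by LaserGRBL
G21
G90
G0 X140.332 Y48.039
M4 S290
G1 X125.421 Y73.866 F2599
G1 X95.599 Y73.866
G1 X80.688 Y48.039
G1 X95.599 Y22.212
G1 X125.421 Y22.212
G1 X140.332 Y48.039
M5
G0 X227.849 Y57.680
M4 S838
G1 X212.967 Y83.456 F818
G1 X183.203 Y83.456
G1 X168.321 Y57.680
G1 X183.203 Y31.904
G1 X212.967 Y31.904
G1 X227.849 Y57.680
M5
G0 X149.344 Y13.307
M4 S290
G1 X111.385 Y33.592 F2599
G1 X70.518 Y94.902
G1 X64.953 Y143.716
M5
G0 X0.000 Y0.000

1 u = 1 mm; y_m = 244.586 − y.

[1] `<circle>` circle, #0000ff→engrave S290 F2599: (140.332,48.039) → (125.421,73.866) → (95.599,73.866) → (80.688,48.039) → (95.599,22.212) → (125.421,22.212) → (140.332,48.039) (closed)

[2] `<circle>` circle, #008000→cut S838 F818: (227.849,57.680) → (212.967,83.456) → (183.203,83.456) → (168.321,57.680) → (183.203,31.904) → (212.967,31.904) → (227.849,57.680) (closed)

[3] `<path>` cubic bezier, #0000ff→engrave S290 F2599: (149.344,13.307) → (111.385,33.592) → (70.518,94.902) → (64.953,143.716)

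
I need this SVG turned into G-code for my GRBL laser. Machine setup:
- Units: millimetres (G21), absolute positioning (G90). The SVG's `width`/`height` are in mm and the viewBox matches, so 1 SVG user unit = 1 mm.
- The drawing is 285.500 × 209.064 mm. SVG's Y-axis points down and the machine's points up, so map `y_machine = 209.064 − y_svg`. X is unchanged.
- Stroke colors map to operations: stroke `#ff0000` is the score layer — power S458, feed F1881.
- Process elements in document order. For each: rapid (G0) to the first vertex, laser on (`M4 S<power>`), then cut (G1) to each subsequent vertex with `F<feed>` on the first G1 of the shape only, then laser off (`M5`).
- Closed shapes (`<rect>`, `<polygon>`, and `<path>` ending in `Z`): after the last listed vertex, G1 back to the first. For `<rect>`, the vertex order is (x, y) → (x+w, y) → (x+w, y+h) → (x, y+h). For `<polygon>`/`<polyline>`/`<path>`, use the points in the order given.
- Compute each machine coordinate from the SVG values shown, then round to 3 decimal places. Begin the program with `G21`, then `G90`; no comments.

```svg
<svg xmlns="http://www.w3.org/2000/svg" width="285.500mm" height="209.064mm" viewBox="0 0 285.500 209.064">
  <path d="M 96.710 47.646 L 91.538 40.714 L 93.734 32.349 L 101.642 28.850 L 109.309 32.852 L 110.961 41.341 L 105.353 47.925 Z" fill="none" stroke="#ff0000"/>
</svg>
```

G21
G90
G0 X96.710 Y161.418
M4 S458
G1 X91.538 Y168.350 F1881
G1 X93.734 Y176.715
G1 X101.642 Y180.214
G1 X109.309 Y176.212
G1 X110.961 Y167.723
G1 X105.353 Y161.139
G1 X96.710 Y161.418
M5

Since the viewBox matches the mm dimensions, user units are millimetres directly. The only transform is the Y-flip y_m = 209.064 − y_svg.

Shape 1 is a regular polygon drawn with `<path>`. Its stroke #ff0000 means score at S458, F1881. After flipping Y the toolpath is (96.710,161.418) → (91.538,168.350) → (93.734,176.715) → (101.642,180.214) → (109.309,176.212) → (110.961,167.723) → (105.353,161.139) → (96.710,161.418), returning to the start.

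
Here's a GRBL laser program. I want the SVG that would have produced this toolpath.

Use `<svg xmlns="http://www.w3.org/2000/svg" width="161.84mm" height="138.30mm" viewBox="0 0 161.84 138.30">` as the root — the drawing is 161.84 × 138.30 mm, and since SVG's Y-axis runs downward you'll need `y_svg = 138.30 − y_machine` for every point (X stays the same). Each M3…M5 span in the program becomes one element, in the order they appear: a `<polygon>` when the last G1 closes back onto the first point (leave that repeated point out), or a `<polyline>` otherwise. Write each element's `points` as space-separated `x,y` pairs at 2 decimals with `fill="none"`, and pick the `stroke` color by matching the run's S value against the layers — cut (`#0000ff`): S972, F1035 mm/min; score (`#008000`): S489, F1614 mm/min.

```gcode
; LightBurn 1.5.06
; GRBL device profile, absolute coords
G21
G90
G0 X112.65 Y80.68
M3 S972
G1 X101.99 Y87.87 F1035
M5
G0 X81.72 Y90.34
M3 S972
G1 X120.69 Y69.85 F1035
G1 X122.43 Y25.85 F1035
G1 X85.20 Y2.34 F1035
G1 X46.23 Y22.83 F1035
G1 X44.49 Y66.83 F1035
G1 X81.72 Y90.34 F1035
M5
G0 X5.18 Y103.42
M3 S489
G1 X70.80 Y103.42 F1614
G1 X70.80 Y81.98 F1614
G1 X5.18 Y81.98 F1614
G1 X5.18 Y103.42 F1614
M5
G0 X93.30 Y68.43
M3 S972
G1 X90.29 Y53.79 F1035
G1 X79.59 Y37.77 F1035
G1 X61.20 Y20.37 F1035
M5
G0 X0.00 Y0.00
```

<svg xmlns="http://www.w3.org/2000/svg" width="161.84mm" height="138.30mm" viewBox="0 0 161.84 138.30">
  <polyline points="112.65,57.62 101.99,50.43" fill="none" stroke="#0000ff"/>
  <polygon points="81.72,47.96 120.69,68.45 122.43,112.45 85.20,135.96 46.23,115.47 44.49,71.47" fill="none" stroke="#0000ff"/>
  <polygon points="5.18,34.88 70.80,34.88 70.80,56.32 5.18,56.32" fill="none" stroke="#008000"/>
  <polyline points="93.30,69.87 90.29,84.51 79.59,100.53 61.20,117.93" fill="none" stroke="#0000ff"/>
</svg>

Each laser-on run becomes one SVG element. Flip Y back into SVG space with y_svg = 138.30 − y_machine.

Run 1: S972 ⇒ cut layer `#0000ff`. The run is open, so emit a `<polyline>` with points (Y-flipped): 112.65,57.62 101.99,50.43.

Run 2: the run's S972 means `#0000ff` (cut). The run returns to its start, so emit a `<polygon>` with points (Y-flipped): 81.72,47.96 120.69,68.45 122.43,112.45 85.20,135.96 46.23,115.47 44.49,71.47.

Run 3: power S489 maps to stroke `#008000` (score). The run returns to its start, so emit a `<polygon>` with points (Y-flipped): 5.18,34.88 70.80,34.88 70.80,56.32 5.18,56.32.

Run 4: S972 ⇒ cut layer `#0000ff`. The run is open, so emit a `<polyline>` with points (Y-flipped): 93.30,69.87 90.29,84.51 79.59,100.53 61.20,117.93.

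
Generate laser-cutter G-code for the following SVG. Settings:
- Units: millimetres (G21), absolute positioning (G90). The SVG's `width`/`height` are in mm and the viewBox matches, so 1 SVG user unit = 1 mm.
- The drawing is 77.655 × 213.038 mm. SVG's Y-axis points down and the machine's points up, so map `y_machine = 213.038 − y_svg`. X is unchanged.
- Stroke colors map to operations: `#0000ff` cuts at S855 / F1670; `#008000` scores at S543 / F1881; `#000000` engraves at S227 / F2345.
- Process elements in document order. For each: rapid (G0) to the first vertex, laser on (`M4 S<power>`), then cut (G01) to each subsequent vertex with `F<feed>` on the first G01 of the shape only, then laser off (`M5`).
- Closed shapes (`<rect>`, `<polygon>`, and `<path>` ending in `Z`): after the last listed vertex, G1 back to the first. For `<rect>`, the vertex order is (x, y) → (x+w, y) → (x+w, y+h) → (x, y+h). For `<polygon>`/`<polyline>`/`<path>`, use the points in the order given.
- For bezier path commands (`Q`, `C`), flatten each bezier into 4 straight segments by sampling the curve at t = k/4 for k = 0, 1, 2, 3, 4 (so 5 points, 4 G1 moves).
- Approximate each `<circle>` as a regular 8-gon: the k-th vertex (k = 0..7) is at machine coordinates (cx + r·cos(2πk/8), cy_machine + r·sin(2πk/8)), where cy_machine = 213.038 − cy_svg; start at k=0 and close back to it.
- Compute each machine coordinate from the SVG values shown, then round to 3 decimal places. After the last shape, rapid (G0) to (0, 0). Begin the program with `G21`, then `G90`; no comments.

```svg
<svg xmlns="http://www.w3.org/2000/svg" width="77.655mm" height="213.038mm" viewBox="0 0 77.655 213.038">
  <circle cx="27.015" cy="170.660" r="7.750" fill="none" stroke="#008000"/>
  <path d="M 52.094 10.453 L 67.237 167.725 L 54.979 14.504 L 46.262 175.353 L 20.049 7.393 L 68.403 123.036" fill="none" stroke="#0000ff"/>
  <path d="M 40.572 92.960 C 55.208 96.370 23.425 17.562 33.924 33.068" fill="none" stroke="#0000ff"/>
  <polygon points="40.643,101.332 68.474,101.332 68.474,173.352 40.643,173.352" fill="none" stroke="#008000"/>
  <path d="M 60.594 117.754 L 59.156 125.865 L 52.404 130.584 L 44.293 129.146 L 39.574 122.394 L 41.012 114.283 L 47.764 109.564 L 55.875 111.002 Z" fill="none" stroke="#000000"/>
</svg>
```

Since the viewBox matches the mm dimensions, user units are millimetres directly. The only transform is the Y-flip y_m = 213.038 − y_svg.

Shape 1 is a circle drawn with `<circle>`. Its stroke #008000 means score at S543, F1881. After flipping Y the toolpath is (34.765,42.378) → (32.495,47.858) → (27.015,50.128) → (21.535,47.858) → (19.265,42.378) → (21.535,36.898) → (27.015,34.628) → (32.495,36.898) → (34.765,42.378), returning to the start.

Shape 2 is a open polyline drawn with `<path>`. Its stroke #0000ff means cut at S855, F1670. After flipping Y the toolpath is (52.094,202.585) → (67.237,45.313) → (54.979,198.534) → (46.262,37.685) → (20.049,205.645) → (68.403,90.002).

Shape 3 is a cubic bezier drawn with `<path>`. Its stroke #0000ff means cut at S855, F1670. After flipping Y the toolpath is (40.572,120.078) → (44.231,130.178) → (38.799,154.560) → (32.592,176.674) → (33.924,179.970).

Shape 4 is a rectangle drawn with `<polygon>`. Its stroke #008000 means score at S543, F1881. After flipping Y the toolpath is (40.643,111.706) → (68.474,111.706) → (68.474,39.686) → (40.643,39.686) → (40.643,111.706), returning to the start.

Shape 5 is a regular polygon drawn with `<path>`. Its stroke #000000 means engrave at S227, F2345. After flipping Y the toolpath is (60.594,95.284) → (59.156,87.173) → (52.404,82.454) → (44.293,83.892) → (39.574,90.644) → (41.012,98.755) → (47.764,103.474) → (55.875,102.036) → (60.594,95.284), returning to the start.

G21
G90
G0 X34.765 Y42.378
M4 S543
G01 X32.495 Y47.858 F1881
G01 X27.015 Y50.128
G01 X21.535 Y47.858
G01 X19.265 Y42.378
G01 X21.535 Y36.898
G01 X27.015 Y34.628
G01 X32.495 Y36.898
G01 X34.765 Y42.378
M5
G0 X52.094 Y202.585
M4 S855
G01 X67.237 Y45.313 F1670
G01 X54.979 Y198.534
G01 X46.262 Y37.685
G01 X20.049 Y205.645
G01 X68.403 Y90.002
M5
G0 X40.572 Y120.078
M4 S855
G01 X44.231 Y130.178 F1670
G01 X38.799 Y154.560
G01 X32.592 Y176.674
G01 X33.924 Y179.970
M5
G0 X40.643 Y111.706
M4 S543
G01 X68.474 Y111.706 F1881
G01 X68.474 Y39.686
G01 X40.643 Y39.686
G01 X40.643 Y111.706
M5
G0 X60.594 Y95.284
M4 S227
G01 X59.156 Y87.173 F2345
G01 X52.404 Y82.454
G01 X44.293 Y83.892
G01 X39.574 Y90.644
G01 X41.012 Y98.755
G01 X47.764 Y103.474
G01 X55.875 Y102.036
G01 X60.594 Y95.284
M5
G0 X0.000 Y0.000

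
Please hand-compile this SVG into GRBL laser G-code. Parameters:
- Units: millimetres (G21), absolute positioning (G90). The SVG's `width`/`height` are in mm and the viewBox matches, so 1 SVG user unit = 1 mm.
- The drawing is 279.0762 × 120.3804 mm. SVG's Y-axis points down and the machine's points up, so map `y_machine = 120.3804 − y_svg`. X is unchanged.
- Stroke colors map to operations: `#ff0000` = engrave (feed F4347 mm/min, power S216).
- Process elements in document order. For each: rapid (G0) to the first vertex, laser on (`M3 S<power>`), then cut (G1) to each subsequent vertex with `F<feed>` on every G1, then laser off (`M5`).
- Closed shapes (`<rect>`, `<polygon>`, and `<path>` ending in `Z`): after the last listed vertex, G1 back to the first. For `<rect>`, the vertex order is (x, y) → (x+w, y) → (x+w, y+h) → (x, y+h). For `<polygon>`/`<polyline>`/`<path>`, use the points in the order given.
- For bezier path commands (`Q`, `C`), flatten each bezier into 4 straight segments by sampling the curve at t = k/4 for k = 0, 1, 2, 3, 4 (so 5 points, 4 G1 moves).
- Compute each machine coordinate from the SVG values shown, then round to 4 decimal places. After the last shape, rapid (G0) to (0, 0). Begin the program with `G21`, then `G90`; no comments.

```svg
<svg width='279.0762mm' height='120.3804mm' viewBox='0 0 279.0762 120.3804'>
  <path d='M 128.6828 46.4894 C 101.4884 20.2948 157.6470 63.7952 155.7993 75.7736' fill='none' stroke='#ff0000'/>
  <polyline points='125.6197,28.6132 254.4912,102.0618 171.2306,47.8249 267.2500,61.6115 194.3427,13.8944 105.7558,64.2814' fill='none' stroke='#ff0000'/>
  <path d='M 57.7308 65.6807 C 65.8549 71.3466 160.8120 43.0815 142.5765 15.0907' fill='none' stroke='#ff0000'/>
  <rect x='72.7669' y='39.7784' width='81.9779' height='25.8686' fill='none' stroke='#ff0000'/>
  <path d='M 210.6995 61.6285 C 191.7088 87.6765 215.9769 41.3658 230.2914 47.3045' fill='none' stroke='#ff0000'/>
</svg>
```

Since the viewBox matches the mm dimensions, user units are millimetres directly. The only transform is the Y-flip y_m = 120.3804 − y_svg.

Shape 1 is a cubic bezier drawn with `<path>`. Its stroke #ff0000 means engrave at S216, F4347. After flipping Y the toolpath is (128.6828,73.8910) → (121.7069,82.0507) → (132.7360,73.5638) → (148.5176,57.9195) → (155.7993,44.6068).

Shape 2 is a open polyline drawn with `<polyline>`. Its stroke #ff0000 means engrave at S216, F4347. After flipping Y the toolpath is (125.6197,91.7672) → (254.4912,18.3186) → (171.2306,72.5555) → (267.2500,58.7689) → (194.3427,106.4860) → (105.7558,56.0990).

Shape 3 is a cubic bezier drawn with `<path>`. Its stroke #ff0000 means engrave at S216, F4347. After flipping Y the toolpath is (57.7308,54.6997) → (76.9797,56.2779) → (110.0385,67.3734) → (138.1549,84.7796) → (142.5765,105.2897).

Shape 4 is a rectangle drawn with `<rect>`. Its stroke #ff0000 means engrave at S216, F4347. After flipping Y the toolpath is (72.7669,80.6020) → (154.7448,80.6020) → (154.7448,54.7334) → (72.7669,54.7334) → (72.7669,80.6020), returning to the start.

Shape 5 is a cubic bezier drawn with `<path>`. Its stroke #ff0000 means engrave at S216, F4347. After flipping Y the toolpath is (210.6995,58.7519) → (203.7361,50.8362) → (208.0060,58.3729) → (218.5207,69.6802) → (230.2914,73.0759).

G21
G90
G0 X128.6828 Y73.8910
M3 S216
G1 X121.7069 Y82.0507 F4347
G1 X132.7360 Y73.5638 F4347
G1 X148.5176 Y57.9195 F4347
G1 X155.7993 Y44.6068 F4347
M5
G0 X125.6197 Y91.7672
M3 S216
G1 X254.4912 Y18.3186 F4347
G1 X171.2306 Y72.5555 F4347
G1 X267.2500 Y58.7689 F4347
G1 X194.3427 Y106.4860 F4347
G1 X105.7558 Y56.0990 F4347
M5
G0 X57.7308 Y54.6997
M3 S216
G1 X76.9797 Y56.2779 F4347
G1 X110.0385 Y67.3734 F4347
G1 X138.1549 Y84.7796 F4347
G1 X142.5765 Y105.2897 F4347
M5
G0 X72.7669 Y80.6020
M3 S216
G1 X154.7448 Y80.6020 F4347
G1 X154.7448 Y54.7334 F4347
G1 X72.7669 Y54.7334 F4347
G1 X72.7669 Y80.6020 F4347
M5
G0 X210.6995 Y58.7519
M3 S216
G1 X203.7361 Y50.8362 F4347
G1 X208.0060 Y58.3729 F4347
G1 X218.5207 Y69.6802 F4347
G1 X230.2914 Y73.0759 F4347
M5
G0 X0.0000 Y0.0000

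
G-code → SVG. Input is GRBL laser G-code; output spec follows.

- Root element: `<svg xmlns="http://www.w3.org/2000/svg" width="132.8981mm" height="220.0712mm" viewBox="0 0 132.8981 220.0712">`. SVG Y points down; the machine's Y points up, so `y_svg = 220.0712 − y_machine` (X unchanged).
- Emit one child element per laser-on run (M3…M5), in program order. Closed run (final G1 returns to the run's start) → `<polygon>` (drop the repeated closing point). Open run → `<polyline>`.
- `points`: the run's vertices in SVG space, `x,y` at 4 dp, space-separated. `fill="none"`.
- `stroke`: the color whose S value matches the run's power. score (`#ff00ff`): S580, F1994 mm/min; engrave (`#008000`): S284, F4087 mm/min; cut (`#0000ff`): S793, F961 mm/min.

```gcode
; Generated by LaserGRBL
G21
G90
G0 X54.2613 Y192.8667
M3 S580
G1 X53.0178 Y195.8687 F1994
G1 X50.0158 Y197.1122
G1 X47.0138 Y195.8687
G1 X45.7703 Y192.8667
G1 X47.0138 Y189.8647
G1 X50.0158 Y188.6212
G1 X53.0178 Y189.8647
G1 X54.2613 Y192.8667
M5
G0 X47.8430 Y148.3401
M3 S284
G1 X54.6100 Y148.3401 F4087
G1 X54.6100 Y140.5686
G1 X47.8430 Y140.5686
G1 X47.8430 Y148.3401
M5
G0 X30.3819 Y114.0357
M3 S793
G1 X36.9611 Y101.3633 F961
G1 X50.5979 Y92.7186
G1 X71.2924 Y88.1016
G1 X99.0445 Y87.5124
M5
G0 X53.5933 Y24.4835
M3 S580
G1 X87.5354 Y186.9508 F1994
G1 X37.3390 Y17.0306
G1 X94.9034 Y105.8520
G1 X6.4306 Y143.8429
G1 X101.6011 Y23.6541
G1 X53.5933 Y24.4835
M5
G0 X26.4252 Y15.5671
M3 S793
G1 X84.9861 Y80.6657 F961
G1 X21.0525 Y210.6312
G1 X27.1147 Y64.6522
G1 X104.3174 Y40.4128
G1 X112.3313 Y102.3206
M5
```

Machine Y-up, SVG Y-down with viewBox height 220.0712, so y_svg = 220.0712 − y_machine; X carries over.

Run 1: S580 ⇒ score layer `#ff00ff`. The run returns to its start, so emit a `<polygon>` with points (Y-flipped): 54.2613,27.2045 53.0178,24.2025 50.0158,22.9590 47.0138,24.2025 45.7703,27.2045 47.0138,30.2065 50.0158,31.4500 53.0178,30.2065.

Run 2: S284 ⇒ engrave layer `#008000`. The run returns to its start, so emit a `<polygon>` with points (Y-flipped): 47.8430,71.7311 54.6100,71.7311 54.6100,79.5026 47.8430,79.5026.

Run 3: power S793 maps to stroke `#0000ff` (cut). The run is open, so emit a `<polyline>` with points (Y-flipped): 30.3819,106.0355 36.9611,118.7079 50.5979,127.3526 71.2924,131.9696 99.0445,132.5588.

Run 4: the run's S580 means `#ff00ff` (score). The run returns to its start, so emit a `<polygon>` with points (Y-flipped): 53.5933,195.5877 87.5354,33.1204 37.3390,203.0406 94.9034,114.2192 6.4306,76.2283 101.6011,196.4171.

Run 5: S793 ⇒ cut layer `#0000ff`. The run is open, so emit a `<polyline>` with points (Y-flipped): 26.4252,204.5041 84.9861,139.4055 21.0525,9.4400 27.1147,155.4190 104.3174,179.6584 112.3313,117.7506.

<svg xmlns="http://www.w3.org/2000/svg" width="132.8981mm" height="220.0712mm" viewBox="0 0 132.8981 220.0712">
  <polygon points="54.2613,27.2045 53.0178,24.2025 50.0158,22.9590 47.0138,24.2025 45.7703,27.2045 47.0138,30.2065 50.0158,31.4500 53.0178,30.2065" fill="none" stroke="#ff00ff"/>
  <polygon points="47.8430,71.7311 54.6100,71.7311 54.6100,79.5026 47.8430,79.5026" fill="none" stroke="#008000"/>
  <polyline points="30.3819,106.0355 36.9611,118.7079 50.5979,127.3526 71.2924,131.9696 99.0445,132.5588" fill="none" stroke="#0000ff"/>
  <polygon points="53.5933,195.5877 87.5354,33.1204 37.3390,203.0406 94.9034,114.2192 6.4306,76.2283 101.6011,196.4171" fill="none" stroke="#ff00ff"/>
  <polyline points="26.4252,204.5041 84.9861,139.4055 21.0525,9.4400 27.1147,155.4190 104.3174,179.6584 112.3313,117.7506" fill="none" stroke="#0000ff"/>
</svg>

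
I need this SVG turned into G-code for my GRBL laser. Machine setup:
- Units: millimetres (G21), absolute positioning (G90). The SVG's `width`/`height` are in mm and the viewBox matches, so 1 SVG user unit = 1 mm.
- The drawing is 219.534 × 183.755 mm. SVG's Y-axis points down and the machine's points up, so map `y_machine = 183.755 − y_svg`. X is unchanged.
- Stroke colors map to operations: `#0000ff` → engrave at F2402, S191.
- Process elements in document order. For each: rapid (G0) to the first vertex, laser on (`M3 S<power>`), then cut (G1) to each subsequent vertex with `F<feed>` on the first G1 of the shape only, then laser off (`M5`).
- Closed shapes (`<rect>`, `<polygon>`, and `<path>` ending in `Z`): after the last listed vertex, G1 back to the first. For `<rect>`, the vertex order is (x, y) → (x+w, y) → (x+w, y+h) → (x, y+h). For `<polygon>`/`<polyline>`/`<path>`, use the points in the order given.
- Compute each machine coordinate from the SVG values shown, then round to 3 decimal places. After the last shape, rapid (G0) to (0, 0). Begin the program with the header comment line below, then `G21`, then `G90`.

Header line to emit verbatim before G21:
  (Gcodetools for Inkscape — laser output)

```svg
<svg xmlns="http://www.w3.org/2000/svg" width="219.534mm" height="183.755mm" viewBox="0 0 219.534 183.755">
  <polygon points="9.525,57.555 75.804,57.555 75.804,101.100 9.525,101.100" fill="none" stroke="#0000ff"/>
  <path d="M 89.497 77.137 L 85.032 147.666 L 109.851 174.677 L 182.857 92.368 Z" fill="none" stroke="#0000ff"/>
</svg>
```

viewBox `0 0 219.534 183.755` with mm width/height → 1 unit = 1 mm. Flip: y_m = 183.755 − y_svg.

**Shape 1** — `<polygon>` rectangle, stroke `#0000ff` → engrave (S191, F2402). Machine vertices: (9.525,126.200) → (75.804,126.200) → (75.804,82.655) → (9.525,82.655) → (9.525,126.200). Closed: final G1 returns to the first vertex.

**Shape 2** — `<path>` closed polygon, stroke `#0000ff` → engrave (S191, F2402). Machine vertices: (89.497,106.618) → (85.032,36.089) → (109.851,9.078) → (182.857,91.387) → (89.497,106.618). Closed: final G1 returns to the first vertex.

(Gcodetools for Inkscape — laser output)
G21
G90
G0 X9.525 Y126.200
M3 S191
G1 X75.804 Y126.200 F2402
G1 X75.804 Y82.655
G1 X9.525 Y82.655
G1 X9.525 Y126.200
M5
G0 X89.497 Y106.618
M3 S191
G1 X85.032 Y36.089 F2402
G1 X109.851 Y9.078
G1 X182.857 Y91.387
G1 X89.497 Y106.618
M5
G0 X0.000 Y0.000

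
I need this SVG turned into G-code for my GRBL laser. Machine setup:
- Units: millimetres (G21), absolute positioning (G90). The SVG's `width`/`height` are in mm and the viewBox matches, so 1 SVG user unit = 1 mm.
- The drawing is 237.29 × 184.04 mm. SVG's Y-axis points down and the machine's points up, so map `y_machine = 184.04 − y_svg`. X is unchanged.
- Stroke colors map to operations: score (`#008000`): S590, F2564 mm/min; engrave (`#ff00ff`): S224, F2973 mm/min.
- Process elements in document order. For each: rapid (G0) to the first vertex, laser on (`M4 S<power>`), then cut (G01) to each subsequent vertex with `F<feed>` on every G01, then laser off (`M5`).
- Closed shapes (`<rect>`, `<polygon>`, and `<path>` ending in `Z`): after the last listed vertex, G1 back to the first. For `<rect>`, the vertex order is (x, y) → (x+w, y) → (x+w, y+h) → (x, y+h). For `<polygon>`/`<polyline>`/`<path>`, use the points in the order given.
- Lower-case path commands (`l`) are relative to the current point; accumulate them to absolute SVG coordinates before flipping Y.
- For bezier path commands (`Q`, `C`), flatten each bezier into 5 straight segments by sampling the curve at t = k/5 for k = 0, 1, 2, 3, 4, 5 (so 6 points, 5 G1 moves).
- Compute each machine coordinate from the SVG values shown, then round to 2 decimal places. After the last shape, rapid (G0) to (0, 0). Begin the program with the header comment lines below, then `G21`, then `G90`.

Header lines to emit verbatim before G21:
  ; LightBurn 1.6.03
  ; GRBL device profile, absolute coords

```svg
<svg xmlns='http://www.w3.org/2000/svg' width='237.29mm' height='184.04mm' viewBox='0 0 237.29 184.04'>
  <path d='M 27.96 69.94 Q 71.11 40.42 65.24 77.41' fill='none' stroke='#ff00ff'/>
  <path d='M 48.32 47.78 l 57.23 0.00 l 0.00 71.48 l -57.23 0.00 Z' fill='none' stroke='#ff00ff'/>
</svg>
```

; LightBurn 1.6.03
; GRBL device profile, absolute coords
G21
G90
G0 X27.96 Y114.10
M4 S224
G01 X43.26 Y123.25 F2973
G01 X54.64 Y127.07 F2973
G01 X62.09 Y125.58 F2973
G01 X65.63 Y118.77 F2973
G01 X65.24 Y106.63 F2973
M5
G0 X48.32 Y136.26
M4 S224
G01 X105.55 Y136.26 F2973
G01 X105.55 Y64.78 F2973
G01 X48.32 Y64.78 F2973
G01 X48.32 Y136.26 F2973
M5
G0 X0.00 Y0.00

Since the viewBox matches the mm dimensions, user units are millimetres directly. The only transform is the Y-flip y_m = 184.04 − y_svg.

Shape 1 is a quadratic bezier drawn with `<path>`. Its stroke #ff00ff means engrave at S224, F2973. After flipping Y the toolpath is (27.96,114.10) → (43.26,123.25) → (54.64,127.07) → (62.09,125.58) → (65.63,118.77) → (65.24,106.63).

Shape 2 is a rectangle drawn with `<path>`. Its stroke #ff00ff means engrave at S224, F2973. After flipping Y the toolpath is (48.32,136.26) → (105.55,136.26) → (105.55,64.78) → (48.32,64.78) → (48.32,136.26), returning to the start.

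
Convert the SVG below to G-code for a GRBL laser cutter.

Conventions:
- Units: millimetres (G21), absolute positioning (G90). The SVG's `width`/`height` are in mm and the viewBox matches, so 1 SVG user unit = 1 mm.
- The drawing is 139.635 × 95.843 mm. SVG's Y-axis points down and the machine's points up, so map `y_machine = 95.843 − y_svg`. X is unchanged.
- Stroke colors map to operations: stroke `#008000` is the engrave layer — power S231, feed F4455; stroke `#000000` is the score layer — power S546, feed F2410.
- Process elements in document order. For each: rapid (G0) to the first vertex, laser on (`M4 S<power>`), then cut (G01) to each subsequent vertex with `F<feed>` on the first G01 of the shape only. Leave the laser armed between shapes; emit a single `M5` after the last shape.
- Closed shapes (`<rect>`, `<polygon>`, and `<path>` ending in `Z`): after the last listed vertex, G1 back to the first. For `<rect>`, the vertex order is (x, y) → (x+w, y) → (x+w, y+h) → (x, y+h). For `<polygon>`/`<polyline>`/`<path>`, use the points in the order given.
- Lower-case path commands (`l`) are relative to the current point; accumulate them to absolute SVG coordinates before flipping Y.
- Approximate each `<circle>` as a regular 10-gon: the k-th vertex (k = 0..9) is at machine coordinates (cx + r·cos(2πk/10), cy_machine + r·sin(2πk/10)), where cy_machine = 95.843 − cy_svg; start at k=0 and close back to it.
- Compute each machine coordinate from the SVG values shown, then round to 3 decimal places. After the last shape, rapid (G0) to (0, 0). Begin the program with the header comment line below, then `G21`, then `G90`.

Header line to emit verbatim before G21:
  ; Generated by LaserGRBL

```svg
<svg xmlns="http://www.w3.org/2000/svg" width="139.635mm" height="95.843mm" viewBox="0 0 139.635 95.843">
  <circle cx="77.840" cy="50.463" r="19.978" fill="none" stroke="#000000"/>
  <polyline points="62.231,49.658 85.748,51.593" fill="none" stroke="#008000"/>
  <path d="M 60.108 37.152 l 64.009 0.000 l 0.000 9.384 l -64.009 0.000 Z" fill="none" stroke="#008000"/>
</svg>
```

; Generated by LaserGRBL
G21
G90
G0 X97.818 Y45.380
M4 S546
G01 X94.003 Y57.123 F2410
G01 X84.014 Y64.380
G01 X71.666 Y64.380
G01 X61.677 Y57.123
G01 X57.862 Y45.380
G01 X61.677 Y33.637
G01 X71.666 Y26.380
G01 X84.014 Y26.380
G01 X94.003 Y33.637
G01 X97.818 Y45.380
G0 X62.231 Y46.185
M4 S231
G01 X85.748 Y44.250 F4455
G0 X60.108 Y58.691
M4 S231
G01 X124.117 Y58.691 F4455
G01 X124.117 Y49.307
G01 X60.108 Y49.307
G01 X60.108 Y58.691
M5
G0 X0.000 Y0.000

viewBox `0 0 139.635 95.843` with mm width/height → 1 unit = 1 mm. Flip: y_m = 95.843 − y_svg.

**Shape 1** — `<circle>` circle, stroke `#000000` → score (S546, F2410). Machine vertices: (97.818,45.380) → (94.003,57.123) → (84.014,64.380) → (71.666,64.380) → (61.677,57.123) → (57.862,45.380) → (61.677,33.637) → (71.666,26.380) → (84.014,26.380) → (94.003,33.637) → (97.818,45.380). Closed: final G1 returns to the first vertex.

**Shape 2** — `<polyline>` line segment, stroke `#008000` → engrave (S231, F4455). Machine vertices: (62.231,46.185) → (85.748,44.250). Open path.

**Shape 3** — `<path>` rectangle, stroke `#008000` → engrave (S231, F4455). Machine vertices: (60.108,58.691) → (124.117,58.691) → (124.117,49.307) → (60.108,49.307) → (60.108,58.691). Closed: final G1 returns to the first vertex.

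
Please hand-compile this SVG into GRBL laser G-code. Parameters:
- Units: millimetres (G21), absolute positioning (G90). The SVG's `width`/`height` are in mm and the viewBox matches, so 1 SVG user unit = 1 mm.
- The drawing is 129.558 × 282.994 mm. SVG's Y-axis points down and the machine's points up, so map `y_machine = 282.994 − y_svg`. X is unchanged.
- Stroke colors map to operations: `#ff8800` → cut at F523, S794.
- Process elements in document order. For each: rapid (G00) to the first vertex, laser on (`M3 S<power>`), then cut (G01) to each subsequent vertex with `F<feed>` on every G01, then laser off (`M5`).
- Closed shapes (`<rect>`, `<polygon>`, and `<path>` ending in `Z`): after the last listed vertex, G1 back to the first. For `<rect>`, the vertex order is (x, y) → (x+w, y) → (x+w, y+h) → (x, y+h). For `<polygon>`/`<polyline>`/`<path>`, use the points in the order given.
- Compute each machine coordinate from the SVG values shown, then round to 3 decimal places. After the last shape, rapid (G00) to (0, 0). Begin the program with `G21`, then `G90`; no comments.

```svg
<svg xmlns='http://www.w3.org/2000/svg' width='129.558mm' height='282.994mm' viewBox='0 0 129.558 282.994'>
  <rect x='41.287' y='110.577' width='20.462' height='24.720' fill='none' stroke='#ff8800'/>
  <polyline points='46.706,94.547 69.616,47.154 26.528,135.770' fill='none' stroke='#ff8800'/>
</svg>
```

G21
G90
G00 X41.287 Y172.417
M3 S794
G01 X61.749 Y172.417 F523
G01 X61.749 Y147.697 F523
G01 X41.287 Y147.697 F523
G01 X41.287 Y172.417 F523
M5
G00 X46.706 Y188.447
M3 S794
G01 X69.616 Y235.840 F523
G01 X26.528 Y147.224 F523
M5
G00 X0.000 Y0.000

viewBox `0 0 129.558 282.994` with mm width/height → 1 unit = 1 mm. Flip: y_m = 282.994 − y_svg.

**Shape 1** — `<rect>` rectangle, stroke `#ff8800` → cut (S794, F523). Machine vertices: (41.287,172.417) → (61.749,172.417) → (61.749,147.697) → (41.287,147.697) → (41.287,172.417). Closed: final G1 returns to the first vertex.

**Shape 2** — `<polyline>` open polyline, stroke `#ff8800` → cut (S794, F523). Machine vertices: (46.706,188.447) → (69.616,235.840) → (26.528,147.224). Open path.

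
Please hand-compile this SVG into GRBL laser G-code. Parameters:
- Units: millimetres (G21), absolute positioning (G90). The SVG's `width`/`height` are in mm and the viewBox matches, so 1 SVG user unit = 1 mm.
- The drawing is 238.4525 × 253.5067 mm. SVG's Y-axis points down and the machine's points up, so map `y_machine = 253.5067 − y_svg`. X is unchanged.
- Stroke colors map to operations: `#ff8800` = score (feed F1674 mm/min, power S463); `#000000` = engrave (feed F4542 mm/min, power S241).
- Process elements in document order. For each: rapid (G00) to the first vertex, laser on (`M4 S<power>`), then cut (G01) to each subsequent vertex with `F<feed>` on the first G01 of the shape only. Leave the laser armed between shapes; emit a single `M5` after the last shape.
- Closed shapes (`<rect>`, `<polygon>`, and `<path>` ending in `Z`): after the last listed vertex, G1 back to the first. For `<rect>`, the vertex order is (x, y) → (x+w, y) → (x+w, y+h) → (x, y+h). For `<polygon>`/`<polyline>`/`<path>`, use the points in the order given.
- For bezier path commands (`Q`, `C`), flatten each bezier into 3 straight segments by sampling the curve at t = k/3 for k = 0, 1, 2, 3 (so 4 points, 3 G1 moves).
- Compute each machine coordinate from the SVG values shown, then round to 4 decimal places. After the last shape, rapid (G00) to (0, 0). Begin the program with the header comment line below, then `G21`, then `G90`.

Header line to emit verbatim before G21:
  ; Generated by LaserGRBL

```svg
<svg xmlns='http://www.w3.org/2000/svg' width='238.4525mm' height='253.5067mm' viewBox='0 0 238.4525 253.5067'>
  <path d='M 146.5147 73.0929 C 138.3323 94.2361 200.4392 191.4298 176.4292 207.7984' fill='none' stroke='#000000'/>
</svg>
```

; Generated by LaserGRBL
G21
G90
G00 X146.5147 Y180.4138
M4 S241
G01 X155.9692 Y139.7306 F4542
G01 X177.5264 Y83.2084
G01 X176.4292 Y45.7083
M5
G00 X0.0000 Y0.0000

1 u = 1 mm; y_m = 253.5067 − y.

[1] `<path>` cubic bezier, #000000→engrave S241 F4542: (146.5147,180.4138) → (155.9692,139.7306) → (177.5264,83.2084) → (176.4292,45.7083)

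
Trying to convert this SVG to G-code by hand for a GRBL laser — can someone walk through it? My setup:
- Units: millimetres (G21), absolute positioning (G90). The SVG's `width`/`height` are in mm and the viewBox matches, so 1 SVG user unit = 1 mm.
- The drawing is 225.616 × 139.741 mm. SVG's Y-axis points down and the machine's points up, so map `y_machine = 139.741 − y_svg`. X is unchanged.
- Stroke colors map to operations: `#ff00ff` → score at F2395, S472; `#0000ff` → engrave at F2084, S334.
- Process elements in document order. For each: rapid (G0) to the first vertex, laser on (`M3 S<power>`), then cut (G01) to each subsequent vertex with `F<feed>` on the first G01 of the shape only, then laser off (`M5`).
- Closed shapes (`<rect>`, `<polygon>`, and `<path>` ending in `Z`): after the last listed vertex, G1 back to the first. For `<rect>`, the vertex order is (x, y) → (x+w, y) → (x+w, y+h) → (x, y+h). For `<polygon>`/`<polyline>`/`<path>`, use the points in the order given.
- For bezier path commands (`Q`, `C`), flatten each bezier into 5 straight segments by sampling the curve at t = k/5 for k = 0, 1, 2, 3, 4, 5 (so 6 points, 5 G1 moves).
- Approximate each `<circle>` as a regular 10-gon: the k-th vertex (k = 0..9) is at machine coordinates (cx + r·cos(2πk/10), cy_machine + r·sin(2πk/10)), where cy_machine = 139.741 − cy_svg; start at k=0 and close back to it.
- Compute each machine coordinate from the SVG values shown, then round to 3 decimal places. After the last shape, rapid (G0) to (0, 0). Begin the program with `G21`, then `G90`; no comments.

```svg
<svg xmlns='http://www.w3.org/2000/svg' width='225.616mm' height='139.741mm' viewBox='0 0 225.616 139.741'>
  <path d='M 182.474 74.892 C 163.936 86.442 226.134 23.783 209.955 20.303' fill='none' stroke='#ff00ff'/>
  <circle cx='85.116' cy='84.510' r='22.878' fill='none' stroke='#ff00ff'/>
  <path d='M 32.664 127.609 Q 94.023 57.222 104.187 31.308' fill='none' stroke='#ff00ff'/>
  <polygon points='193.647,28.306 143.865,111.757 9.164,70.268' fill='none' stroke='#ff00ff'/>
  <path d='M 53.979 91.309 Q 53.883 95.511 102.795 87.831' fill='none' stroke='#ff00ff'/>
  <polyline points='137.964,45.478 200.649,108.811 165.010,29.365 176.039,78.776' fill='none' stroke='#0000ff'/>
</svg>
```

viewBox `0 0 225.616 139.741` with mm width/height → 1 unit = 1 mm. Flip: y_m = 139.741 − y_svg.

**Shape 1** — `<path>` cubic bezier, stroke `#ff00ff` → score (S472, F2395). Control points (SVG): P0=(182.474,74.892), P1=(163.936,86.442), P2=(226.134,23.783), P3=(209.955,20.303); sampled at t=k/5. Machine vertices: (182.474,64.849) → (179.767,65.757) → (188.798,78.072) → (201.932,95.393) → (211.530,111.316) → (209.955,119.438). Open path.

**Shape 2** — `<circle>` circle, stroke `#ff00ff` → score (S472, F2395). Machine vertices: (107.994,55.231) → (103.625,68.678) → (92.186,76.989) → (78.046,76.989) → (66.607,68.678) → (62.238,55.231) → (66.607,41.784) → (78.046,33.473) → (92.186,33.473) → (103.625,41.784) → (107.994,55.231). Closed: final G1 returns to the first vertex.

**Shape 3** — `<path>` quadratic bezier, stroke `#ff00ff` → score (S472, F2395). Control points (SVG): P0=(32.664,127.609), P1=(94.023,57.222), P2=(104.187,31.308); sampled at t=k/5. Machine vertices: (32.664,12.132) → (55.160,38.508) → (73.560,61.326) → (87.865,80.586) → (98.074,96.288) → (104.187,108.433). Open path.

**Shape 4** — `<polygon>` closed polygon, stroke `#ff00ff` → score (S472, F2395). Machine vertices: (193.647,111.435) → (143.865,27.984) → (9.164,69.473) → (193.647,111.435). Closed: final G1 returns to the first vertex.

**Shape 5** — `<path>` quadratic bezier, stroke `#ff00ff` → score (S472, F2395). Control points (SVG): P0=(53.979,91.309), P1=(53.883,95.511), P2=(102.795,87.831); sampled at t=k/5. Machine vertices: (53.979,48.432) → (55.901,47.226) → (61.743,46.972) → (71.507,47.667) → (85.191,49.313) → (102.795,51.910). Open path.

**Shape 6** — `<polyline>` open polyline, stroke `#0000ff` → engrave (S334, F2084). Machine vertices: (137.964,94.263) → (200.649,30.930) → (165.010,110.376) → (176.039,60.965). Open path.

G21
G90
G0 X182.474 Y64.849
M3 S472
G01 X179.767 Y65.757 F2395
G01 X188.798 Y78.072
G01 X201.932 Y95.393
G01 X211.530 Y111.316
G01 X209.955 Y119.438
M5
G0 X107.994 Y55.231
M3 S472
G01 X103.625 Y68.678 F2395
G01 X92.186 Y76.989
G01 X78.046 Y76.989
G01 X66.607 Y68.678
G01 X62.238 Y55.231
G01 X66.607 Y41.784
G01 X78.046 Y33.473
G01 X92.186 Y33.473
G01 X103.625 Y41.784
G01 X107.994 Y55.231
M5
G0 X32.664 Y12.132
M3 S472
G01 X55.160 Y38.508 F2395
G01 X73.560 Y61.326
G01 X87.865 Y80.586
G01 X98.074 Y96.288
G01 X104.187 Y108.433
M5
G0 X193.647 Y111.435
M3 S472
G01 X143.865 Y27.984 F2395
G01 X9.164 Y69.473
G01 X193.647 Y111.435
M5
G0 X53.979 Y48.432
M3 S472
G01 X55.901 Y47.226 F2395
G01 X61.743 Y46.972
G01 X71.507 Y47.667
G01 X85.191 Y49.313
G01 X102.795 Y51.910
M5
G0 X137.964 Y94.263
M3 S334
G01 X200.649 Y30.930 F2084
G01 X165.010 Y110.376
G01 X176.039 Y60.965
M5
G0 X0.000 Y0.000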